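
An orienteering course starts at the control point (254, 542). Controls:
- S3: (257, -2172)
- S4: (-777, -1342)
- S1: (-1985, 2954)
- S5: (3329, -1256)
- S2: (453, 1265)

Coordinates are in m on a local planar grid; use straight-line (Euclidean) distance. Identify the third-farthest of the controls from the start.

S3

Distances from the start ((254, 542)):
S5: 3562.1 m
S1: 3291.0 m
S3: 2714.0 m
S4: 2147.7 m
S2: 749.9 m
The third-farthest is S3 at 2714.0 m.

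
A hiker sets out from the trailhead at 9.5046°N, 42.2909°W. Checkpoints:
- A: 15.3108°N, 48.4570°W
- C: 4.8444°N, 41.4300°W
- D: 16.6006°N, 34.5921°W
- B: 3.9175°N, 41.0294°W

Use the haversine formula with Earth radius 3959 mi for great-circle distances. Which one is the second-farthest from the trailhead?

A

Distances from the trailhead (9.5046°N, 42.2909°W):
D: 713.1 mi
A: 577.9 mi
B: 395.6 mi
C: 327.4 mi
The second-farthest is A at 577.9 mi.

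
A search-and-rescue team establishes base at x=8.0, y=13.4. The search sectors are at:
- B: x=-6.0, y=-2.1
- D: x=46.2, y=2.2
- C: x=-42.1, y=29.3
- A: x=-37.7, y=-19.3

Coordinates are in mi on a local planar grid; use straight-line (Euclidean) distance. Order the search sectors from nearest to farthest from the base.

B, D, C, A

Distance from the base at x=8.0, y=13.4 to each:
B x=-6.0, y=-2.1: 20.9 mi
D x=46.2, y=2.2: 39.8 mi
C x=-42.1, y=29.3: 52.6 mi
A x=-37.7, y=-19.3: 56.2 mi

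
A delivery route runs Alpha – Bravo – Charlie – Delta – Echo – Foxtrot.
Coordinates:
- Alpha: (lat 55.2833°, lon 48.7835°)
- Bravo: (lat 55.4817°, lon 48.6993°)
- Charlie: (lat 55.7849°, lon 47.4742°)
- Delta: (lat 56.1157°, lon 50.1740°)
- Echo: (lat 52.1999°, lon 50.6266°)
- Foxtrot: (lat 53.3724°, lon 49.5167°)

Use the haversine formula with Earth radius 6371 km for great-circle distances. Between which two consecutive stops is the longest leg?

Delta–Echo

Leg distances:
Alpha→Bravo: 22.7 km
Bravo→Charlie: 84.0 km
Charlie→Delta: 172.1 km
Delta→Echo: 436.4 km
Echo→Foxtrot: 150.2 km
The longest leg is Delta–Echo at 436.4 km.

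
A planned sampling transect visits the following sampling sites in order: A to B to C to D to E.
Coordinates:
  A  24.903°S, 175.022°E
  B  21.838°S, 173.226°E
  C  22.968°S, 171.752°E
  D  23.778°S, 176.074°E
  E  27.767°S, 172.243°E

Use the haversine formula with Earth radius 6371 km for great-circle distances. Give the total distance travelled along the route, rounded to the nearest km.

Leg distances:
A→B: 387.0 km  (cumulative 387.0 km)
B→C: 196.8 km  (cumulative 583.8 km)
C→D: 450.2 km  (cumulative 1034.0 km)
D→E: 586.3 km  (cumulative 1620.4 km)
Total route length ≈ 1620 km.

1620 km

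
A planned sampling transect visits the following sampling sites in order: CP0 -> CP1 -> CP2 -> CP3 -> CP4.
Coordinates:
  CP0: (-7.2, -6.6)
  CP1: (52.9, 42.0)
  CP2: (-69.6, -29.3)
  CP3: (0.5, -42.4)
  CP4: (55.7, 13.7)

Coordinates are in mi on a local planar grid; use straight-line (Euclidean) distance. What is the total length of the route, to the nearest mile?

369 mi

Leg distances:
CP0→CP1: 77.3 mi  (cumulative 77.3 mi)
CP1→CP2: 141.7 mi  (cumulative 219.0 mi)
CP2→CP3: 71.3 mi  (cumulative 290.3 mi)
CP3→CP4: 78.7 mi  (cumulative 369.0 mi)
Total route length ≈ 369 mi.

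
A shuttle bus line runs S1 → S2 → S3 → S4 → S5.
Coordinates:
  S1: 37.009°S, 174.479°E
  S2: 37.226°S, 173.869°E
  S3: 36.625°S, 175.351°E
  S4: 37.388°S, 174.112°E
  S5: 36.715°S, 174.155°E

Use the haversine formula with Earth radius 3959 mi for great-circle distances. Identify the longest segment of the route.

Leg distances:
S1→S2: 36.8 mi
S2→S3: 91.8 mi
S3→S4: 86.3 mi
S4→S5: 46.6 mi
The longest leg is S2–S3 at 91.8 mi.

S2–S3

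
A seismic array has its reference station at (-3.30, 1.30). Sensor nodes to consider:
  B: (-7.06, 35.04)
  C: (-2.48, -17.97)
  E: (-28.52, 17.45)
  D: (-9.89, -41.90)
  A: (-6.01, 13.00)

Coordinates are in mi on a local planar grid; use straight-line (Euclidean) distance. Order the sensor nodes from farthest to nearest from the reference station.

D, B, E, C, A

Computing each straight-line distance from (-3.30, 1.30):
D (-9.89, -41.90): 43.7 mi
B (-7.06, 35.04): 33.9 mi
E (-28.52, 17.45): 29.9 mi
C (-2.48, -17.97): 19.3 mi
A (-6.01, 13.00): 12.0 mi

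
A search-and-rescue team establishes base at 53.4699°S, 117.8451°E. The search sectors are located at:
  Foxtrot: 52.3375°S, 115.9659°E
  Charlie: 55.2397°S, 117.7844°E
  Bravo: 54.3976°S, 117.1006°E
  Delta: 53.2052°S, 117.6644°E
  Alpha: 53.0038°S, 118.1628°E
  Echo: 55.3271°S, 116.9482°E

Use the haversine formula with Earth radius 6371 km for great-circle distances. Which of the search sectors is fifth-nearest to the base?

Distance to each, sorted:
Delta: 31.8 km
Alpha: 56.0 km
Bravo: 114.1 km
Foxtrot: 178.1 km
Charlie: 196.8 km
Echo: 214.5 km
The fifth-nearest is Charlie at 196.8 km.

Charlie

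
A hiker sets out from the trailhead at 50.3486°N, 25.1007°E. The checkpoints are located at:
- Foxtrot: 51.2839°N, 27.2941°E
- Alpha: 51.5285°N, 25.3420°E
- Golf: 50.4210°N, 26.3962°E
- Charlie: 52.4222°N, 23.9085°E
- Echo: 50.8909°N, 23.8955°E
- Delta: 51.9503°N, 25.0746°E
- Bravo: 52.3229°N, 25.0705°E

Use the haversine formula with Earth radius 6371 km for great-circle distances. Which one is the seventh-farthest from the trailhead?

Distance to each, sorted:
Charlie: 245.0 km
Bravo: 219.5 km
Foxtrot: 185.9 km
Delta: 178.1 km
Alpha: 132.3 km
Echo: 104.2 km
Golf: 92.2 km
The seventh-farthest is Golf at 92.2 km.

Golf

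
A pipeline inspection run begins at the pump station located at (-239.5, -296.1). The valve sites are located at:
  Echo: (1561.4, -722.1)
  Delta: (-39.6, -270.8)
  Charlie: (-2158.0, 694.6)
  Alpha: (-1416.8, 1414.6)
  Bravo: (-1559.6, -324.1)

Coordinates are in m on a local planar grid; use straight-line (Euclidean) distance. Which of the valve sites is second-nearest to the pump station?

Bravo

Distance to each, sorted:
Delta: 201.5 m
Bravo: 1320.4 m
Echo: 1850.6 m
Alpha: 2076.7 m
Charlie: 2159.2 m
The second-nearest is Bravo at 1320.4 m.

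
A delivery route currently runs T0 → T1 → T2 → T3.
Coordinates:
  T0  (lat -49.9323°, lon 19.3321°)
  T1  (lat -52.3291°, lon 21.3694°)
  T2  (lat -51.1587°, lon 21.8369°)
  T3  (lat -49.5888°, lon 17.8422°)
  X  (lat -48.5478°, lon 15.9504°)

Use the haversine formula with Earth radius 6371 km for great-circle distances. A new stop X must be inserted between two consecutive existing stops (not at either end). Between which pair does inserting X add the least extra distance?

Added distance for inserting X between each consecutive pair:
T0–T1: 556.7 km
T1–T2: 946.9 km
T2–T3: 359.3 km
Smallest added distance is 359.3 km, inserting between T2 and T3.

between T2 and T3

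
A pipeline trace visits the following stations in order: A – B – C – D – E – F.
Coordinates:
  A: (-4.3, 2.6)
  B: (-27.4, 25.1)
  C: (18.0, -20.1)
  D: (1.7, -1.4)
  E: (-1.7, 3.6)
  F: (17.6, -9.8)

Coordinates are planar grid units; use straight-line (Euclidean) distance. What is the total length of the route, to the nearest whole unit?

Leg distances:
A→B: 32.2  (cumulative 32.2)
B→C: 64.1  (cumulative 96.3)
C→D: 24.8  (cumulative 121.1)
D→E: 6.0  (cumulative 127.2)
E→F: 23.5  (cumulative 150.7)
Total route length ≈ 151.

151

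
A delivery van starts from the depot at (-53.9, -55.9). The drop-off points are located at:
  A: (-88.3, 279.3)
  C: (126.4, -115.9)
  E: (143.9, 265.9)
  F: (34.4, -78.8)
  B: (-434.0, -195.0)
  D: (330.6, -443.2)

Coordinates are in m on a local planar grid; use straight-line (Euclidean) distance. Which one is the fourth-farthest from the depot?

A

Distances from the depot ((-53.9, -55.9)):
D: 545.7 m
B: 404.8 m
E: 377.7 m
A: 337.0 m
C: 190.0 m
F: 91.2 m
The fourth-farthest is A at 337.0 m.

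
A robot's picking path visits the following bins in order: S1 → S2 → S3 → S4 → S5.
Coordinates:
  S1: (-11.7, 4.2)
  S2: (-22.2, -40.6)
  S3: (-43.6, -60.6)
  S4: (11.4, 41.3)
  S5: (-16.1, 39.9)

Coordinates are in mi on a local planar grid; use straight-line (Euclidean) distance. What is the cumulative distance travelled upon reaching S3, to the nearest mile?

75 mi

Leg distances:
S1→S2: 46.0 mi  (cumulative 46.0 mi)
S2→S3: 29.3 mi  (cumulative 75.3 mi)
Cumulative distance at S3 ≈ 75 mi.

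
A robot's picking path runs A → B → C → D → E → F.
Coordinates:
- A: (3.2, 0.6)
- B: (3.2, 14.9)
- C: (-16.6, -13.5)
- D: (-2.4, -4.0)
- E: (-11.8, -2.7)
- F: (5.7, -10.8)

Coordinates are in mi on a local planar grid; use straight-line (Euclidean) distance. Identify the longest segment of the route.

B–C

Leg distances:
A→B: 14.3 mi
B→C: 34.6 mi
C→D: 17.1 mi
D→E: 9.5 mi
E→F: 19.3 mi
The longest leg is B–C at 34.6 mi.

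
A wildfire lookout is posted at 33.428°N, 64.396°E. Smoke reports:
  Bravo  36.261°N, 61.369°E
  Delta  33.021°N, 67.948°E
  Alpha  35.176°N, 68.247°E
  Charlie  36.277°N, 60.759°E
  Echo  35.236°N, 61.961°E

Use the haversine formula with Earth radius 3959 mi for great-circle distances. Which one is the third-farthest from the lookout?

Distance to each, sorted:
Charlie: 285.1 mi
Bravo: 260.3 mi
Alpha: 250.8 mi
Delta: 207.2 mi
Echo: 186.8 mi
The third-farthest is Alpha at 250.8 mi.

Alpha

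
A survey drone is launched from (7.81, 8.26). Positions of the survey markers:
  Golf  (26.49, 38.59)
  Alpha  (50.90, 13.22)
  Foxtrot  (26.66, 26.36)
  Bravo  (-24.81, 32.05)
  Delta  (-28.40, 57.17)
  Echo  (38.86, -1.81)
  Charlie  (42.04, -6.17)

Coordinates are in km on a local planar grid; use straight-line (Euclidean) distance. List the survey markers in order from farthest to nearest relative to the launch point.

Delta, Alpha, Bravo, Charlie, Golf, Echo, Foxtrot

Computing each straight-line distance from (7.81, 8.26):
Delta (-28.40, 57.17): 60.9 km
Alpha (50.90, 13.22): 43.4 km
Bravo (-24.81, 32.05): 40.4 km
Charlie (42.04, -6.17): 37.1 km
Golf (26.49, 38.59): 35.6 km
Echo (38.86, -1.81): 32.6 km
Foxtrot (26.66, 26.36): 26.1 km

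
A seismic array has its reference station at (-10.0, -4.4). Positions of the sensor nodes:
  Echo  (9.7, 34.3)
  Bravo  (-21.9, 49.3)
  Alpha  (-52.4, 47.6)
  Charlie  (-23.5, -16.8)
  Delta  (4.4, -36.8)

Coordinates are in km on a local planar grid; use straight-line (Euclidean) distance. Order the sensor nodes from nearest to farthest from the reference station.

Charlie, Delta, Echo, Bravo, Alpha

Distance from the reference station at (-10.0, -4.4) to each:
Charlie (-23.5, -16.8): 18.3 km
Delta (4.4, -36.8): 35.5 km
Echo (9.7, 34.3): 43.4 km
Bravo (-21.9, 49.3): 55.0 km
Alpha (-52.4, 47.6): 67.1 km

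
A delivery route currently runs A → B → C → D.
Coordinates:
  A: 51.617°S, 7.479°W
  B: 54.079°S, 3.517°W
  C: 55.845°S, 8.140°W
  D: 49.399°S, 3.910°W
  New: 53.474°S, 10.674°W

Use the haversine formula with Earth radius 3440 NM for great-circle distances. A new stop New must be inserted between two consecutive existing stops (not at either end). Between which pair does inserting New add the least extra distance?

Added distance for inserting New between each consecutive pair:
A–B: 211.7 NM
B–C: 232.4 NM
C–D: 102.7 NM
Smallest added distance is 102.7 NM, inserting between C and D.

between C and D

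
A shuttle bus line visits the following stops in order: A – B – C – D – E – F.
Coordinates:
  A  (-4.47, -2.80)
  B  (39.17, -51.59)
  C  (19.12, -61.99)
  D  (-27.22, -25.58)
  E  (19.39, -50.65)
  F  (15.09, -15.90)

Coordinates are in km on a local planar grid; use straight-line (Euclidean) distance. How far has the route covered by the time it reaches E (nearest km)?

200 km

Leg distances:
A→B: 65.5 km  (cumulative 65.5 km)
B→C: 22.6 km  (cumulative 88.0 km)
C→D: 58.9 km  (cumulative 147.0 km)
D→E: 52.9 km  (cumulative 199.9 km)
Cumulative distance at E ≈ 200 km.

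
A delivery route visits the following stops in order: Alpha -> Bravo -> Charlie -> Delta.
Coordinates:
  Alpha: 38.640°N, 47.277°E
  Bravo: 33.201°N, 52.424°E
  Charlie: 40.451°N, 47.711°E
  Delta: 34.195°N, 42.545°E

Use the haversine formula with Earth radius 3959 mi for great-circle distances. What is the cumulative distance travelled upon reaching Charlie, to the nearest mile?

1038 mi

Leg distances:
Alpha→Bravo: 473.3 mi  (cumulative 473.3 mi)
Bravo→Charlie: 564.5 mi  (cumulative 1037.8 mi)
Cumulative distance at Charlie ≈ 1038 mi.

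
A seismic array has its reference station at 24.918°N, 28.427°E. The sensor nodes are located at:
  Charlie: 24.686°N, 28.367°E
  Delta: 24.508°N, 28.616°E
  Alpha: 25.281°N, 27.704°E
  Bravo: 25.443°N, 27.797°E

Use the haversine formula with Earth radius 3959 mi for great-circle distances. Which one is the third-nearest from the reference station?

Distances from the reference station (24.918°N, 28.427°E):
Charlie: 16.5 mi
Delta: 30.7 mi
Alpha: 51.7 mi
Bravo: 53.6 mi
The third-nearest is Alpha at 51.7 mi.

Alpha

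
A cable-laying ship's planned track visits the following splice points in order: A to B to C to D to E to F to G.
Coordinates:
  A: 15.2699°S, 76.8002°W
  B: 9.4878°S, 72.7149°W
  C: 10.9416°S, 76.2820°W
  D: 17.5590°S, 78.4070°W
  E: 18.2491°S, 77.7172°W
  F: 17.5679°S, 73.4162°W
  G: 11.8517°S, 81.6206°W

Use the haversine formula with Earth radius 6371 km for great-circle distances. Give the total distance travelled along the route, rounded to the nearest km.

3628 km

Leg distances:
A→B: 781.1 km  (cumulative 781.1 km)
B→C: 422.5 km  (cumulative 1203.5 km)
C→D: 770.6 km  (cumulative 1974.1 km)
D→E: 105.9 km  (cumulative 2080.0 km)
E→F: 461.3 km  (cumulative 2541.4 km)
F→G: 1087.1 km  (cumulative 3628.5 km)
Total route length ≈ 3628 km.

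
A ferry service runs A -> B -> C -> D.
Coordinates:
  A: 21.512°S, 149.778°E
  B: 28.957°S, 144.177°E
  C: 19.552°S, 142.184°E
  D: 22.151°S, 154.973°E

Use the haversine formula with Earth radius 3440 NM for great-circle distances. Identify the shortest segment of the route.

Leg distances:
A→B: 540.5 NM
B→C: 575.1 NM
C→D: 734.1 NM
The shortest leg is A–B at 540.5 NM.

A–B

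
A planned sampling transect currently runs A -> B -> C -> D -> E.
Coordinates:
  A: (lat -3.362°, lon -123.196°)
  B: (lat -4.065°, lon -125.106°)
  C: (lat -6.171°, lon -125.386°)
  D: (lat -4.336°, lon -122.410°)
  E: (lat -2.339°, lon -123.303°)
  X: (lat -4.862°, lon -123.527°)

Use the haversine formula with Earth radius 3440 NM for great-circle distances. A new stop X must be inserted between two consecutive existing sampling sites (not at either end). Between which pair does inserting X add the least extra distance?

Added distance for inserting X between each consecutive pair:
A–B: 76.2 NM
B–C: 114.5 NM
C–D: 0.7 NM
D–E: 94.7 NM
Smallest added distance is 0.7 NM, inserting between C and D.

between C and D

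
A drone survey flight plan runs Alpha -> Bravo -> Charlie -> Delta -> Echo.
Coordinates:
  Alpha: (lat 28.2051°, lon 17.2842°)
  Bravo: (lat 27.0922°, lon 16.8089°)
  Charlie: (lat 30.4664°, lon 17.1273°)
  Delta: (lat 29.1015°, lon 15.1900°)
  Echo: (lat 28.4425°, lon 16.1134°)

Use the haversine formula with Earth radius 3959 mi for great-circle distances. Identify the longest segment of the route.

Bravo–Charlie

Leg distances:
Alpha→Bravo: 82.2 mi
Bravo→Charlie: 233.9 mi
Charlie→Delta: 149.6 mi
Delta→Echo: 72.1 mi
The longest leg is Bravo–Charlie at 233.9 mi.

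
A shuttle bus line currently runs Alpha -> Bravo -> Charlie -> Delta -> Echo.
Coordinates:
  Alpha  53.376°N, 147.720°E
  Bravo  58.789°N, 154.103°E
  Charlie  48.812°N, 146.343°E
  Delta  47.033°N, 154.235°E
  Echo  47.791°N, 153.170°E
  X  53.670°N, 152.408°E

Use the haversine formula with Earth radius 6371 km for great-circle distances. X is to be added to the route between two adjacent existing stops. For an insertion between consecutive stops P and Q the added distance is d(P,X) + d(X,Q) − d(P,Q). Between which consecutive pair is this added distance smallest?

Added distance for inserting X between each consecutive pair:
Alpha–Bravo: 170.5 km
Bravo–Charlie: 44.9 km
Charlie–Delta: 814.2 km
Delta–Echo: 1288.8 km
Smallest added distance is 44.9 km, inserting between Bravo and Charlie.

between Bravo and Charlie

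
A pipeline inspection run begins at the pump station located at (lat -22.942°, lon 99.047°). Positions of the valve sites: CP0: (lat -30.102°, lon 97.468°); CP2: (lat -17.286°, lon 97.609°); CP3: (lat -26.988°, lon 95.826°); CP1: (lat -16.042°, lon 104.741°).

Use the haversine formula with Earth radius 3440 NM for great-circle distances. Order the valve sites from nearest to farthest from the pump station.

CP3, CP2, CP0, CP1

Distance from the pump station at (lat -22.942°, lon 99.047°) to each:
CP3 (lat -26.988°, lon 95.826°): 299.5 NM
CP2 (lat -17.286°, lon 97.609°): 349.1 NM
CP0 (lat -30.102°, lon 97.468°): 438.2 NM
CP1 (lat -16.042°, lon 104.741°): 524.7 NM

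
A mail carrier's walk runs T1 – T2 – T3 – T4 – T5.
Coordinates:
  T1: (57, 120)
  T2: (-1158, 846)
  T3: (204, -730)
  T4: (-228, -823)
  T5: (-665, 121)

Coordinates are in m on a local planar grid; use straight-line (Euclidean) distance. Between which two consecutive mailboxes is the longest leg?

T2–T3

Leg distances:
T1→T2: 1415.4 m
T2→T3: 2083.0 m
T3→T4: 441.9 m
T4→T5: 1040.2 m
The longest leg is T2–T3 at 2083.0 m.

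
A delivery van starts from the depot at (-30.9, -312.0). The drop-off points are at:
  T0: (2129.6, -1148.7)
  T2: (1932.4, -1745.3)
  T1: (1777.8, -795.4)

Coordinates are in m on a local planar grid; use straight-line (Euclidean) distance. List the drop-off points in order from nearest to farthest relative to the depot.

Distance from the depot at (-30.9, -312.0) to each:
T1 (1777.8, -795.4): 1872.2 m
T0 (2129.6, -1148.7): 2316.9 m
T2 (1932.4, -1745.3): 2430.8 m

T1, T0, T2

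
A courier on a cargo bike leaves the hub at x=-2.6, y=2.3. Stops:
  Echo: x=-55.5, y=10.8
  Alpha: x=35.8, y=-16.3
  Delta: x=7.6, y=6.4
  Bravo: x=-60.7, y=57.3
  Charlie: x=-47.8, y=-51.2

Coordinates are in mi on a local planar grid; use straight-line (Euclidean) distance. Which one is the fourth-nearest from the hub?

Distances from the hub (x=-2.6, y=2.3):
Delta: 11.0 mi
Alpha: 42.7 mi
Echo: 53.6 mi
Charlie: 70.0 mi
Bravo: 80.0 mi
The fourth-nearest is Charlie at 70.0 mi.

Charlie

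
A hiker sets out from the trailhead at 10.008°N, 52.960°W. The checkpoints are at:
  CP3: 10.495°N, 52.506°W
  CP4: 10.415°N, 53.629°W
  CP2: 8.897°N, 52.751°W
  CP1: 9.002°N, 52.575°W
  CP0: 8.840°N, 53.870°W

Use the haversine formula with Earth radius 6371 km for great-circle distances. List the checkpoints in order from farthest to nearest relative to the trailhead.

CP0, CP2, CP1, CP4, CP3

Distance from the trailhead at 10.008°N, 52.960°W to each:
CP0 8.840°N, 53.870°W: 163.8 km
CP2 8.897°N, 52.751°W: 125.6 km
CP1 9.002°N, 52.575°W: 119.6 km
CP4 10.415°N, 53.629°W: 86.1 km
CP3 10.495°N, 52.506°W: 73.5 km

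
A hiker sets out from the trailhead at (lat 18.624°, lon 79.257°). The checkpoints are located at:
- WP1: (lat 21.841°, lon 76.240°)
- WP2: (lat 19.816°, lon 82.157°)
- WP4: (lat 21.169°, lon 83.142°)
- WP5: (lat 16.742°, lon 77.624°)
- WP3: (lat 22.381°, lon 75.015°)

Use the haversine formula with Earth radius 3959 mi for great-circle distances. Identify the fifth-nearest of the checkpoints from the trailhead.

WP3

Distance to each, sorted:
WP5: 168.7 mi
WP2: 206.4 mi
WP1: 296.1 mi
WP4: 307.6 mi
WP3: 377.8 mi
The fifth-nearest is WP3 at 377.8 mi.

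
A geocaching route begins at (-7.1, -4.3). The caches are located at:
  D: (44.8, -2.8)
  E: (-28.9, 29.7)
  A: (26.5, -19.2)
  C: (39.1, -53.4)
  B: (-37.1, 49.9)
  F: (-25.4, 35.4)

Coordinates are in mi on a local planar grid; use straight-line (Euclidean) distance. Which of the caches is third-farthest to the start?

Distance to each, sorted:
C: 67.4 mi
B: 61.9 mi
D: 51.9 mi
F: 43.7 mi
E: 40.4 mi
A: 36.8 mi
The third-farthest is D at 51.9 mi.

D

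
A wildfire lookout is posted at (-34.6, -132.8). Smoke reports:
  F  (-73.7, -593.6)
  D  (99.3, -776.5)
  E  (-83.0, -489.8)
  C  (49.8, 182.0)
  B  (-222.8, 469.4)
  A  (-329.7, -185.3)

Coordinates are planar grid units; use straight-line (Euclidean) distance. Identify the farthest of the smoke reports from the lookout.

D

Distance to each, sorted:
D: 657.5
B: 630.9
F: 462.5
E: 360.3
C: 325.9
A: 299.7
The farthest is D at 657.5.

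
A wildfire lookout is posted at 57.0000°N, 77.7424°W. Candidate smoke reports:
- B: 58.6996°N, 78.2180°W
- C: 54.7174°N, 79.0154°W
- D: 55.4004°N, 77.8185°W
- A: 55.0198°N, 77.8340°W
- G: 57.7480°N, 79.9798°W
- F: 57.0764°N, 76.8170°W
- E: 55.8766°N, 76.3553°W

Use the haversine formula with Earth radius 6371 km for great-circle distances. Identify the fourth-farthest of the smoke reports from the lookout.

D

Distance to each, sorted:
C: 265.9 km
A: 220.3 km
B: 191.1 km
D: 177.9 km
G: 157.8 km
E: 151.2 km
F: 56.6 km
The fourth-farthest is D at 177.9 km.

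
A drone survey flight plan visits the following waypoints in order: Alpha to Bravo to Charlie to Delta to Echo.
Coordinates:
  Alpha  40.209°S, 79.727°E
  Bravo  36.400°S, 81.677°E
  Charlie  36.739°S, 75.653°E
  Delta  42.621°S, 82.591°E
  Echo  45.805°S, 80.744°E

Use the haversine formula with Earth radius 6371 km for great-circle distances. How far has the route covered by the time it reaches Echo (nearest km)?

2262 km

Leg distances:
Alpha→Bravo: 456.4 km  (cumulative 456.4 km)
Bravo→Charlie: 539.2 km  (cumulative 995.6 km)
Charlie→Delta: 882.7 km  (cumulative 1878.3 km)
Delta→Echo: 383.4 km  (cumulative 2261.7 km)
Cumulative distance at Echo ≈ 2262 km.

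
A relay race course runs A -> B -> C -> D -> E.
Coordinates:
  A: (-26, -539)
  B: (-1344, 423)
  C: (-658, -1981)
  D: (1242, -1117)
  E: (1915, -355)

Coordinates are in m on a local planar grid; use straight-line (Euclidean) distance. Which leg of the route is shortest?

D–E

Leg distances:
A→B: 1631.7 m
B→C: 2500.0 m
C→D: 2087.2 m
D→E: 1016.6 m
The shortest leg is D–E at 1016.6 m.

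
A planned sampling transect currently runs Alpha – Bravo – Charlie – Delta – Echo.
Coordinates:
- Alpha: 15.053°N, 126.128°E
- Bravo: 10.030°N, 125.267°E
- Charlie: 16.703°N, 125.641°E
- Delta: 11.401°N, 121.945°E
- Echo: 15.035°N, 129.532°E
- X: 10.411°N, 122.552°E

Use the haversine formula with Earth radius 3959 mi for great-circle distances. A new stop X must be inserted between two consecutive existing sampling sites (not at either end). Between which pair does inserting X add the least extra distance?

between Delta and Echo

Added distance for inserting X between each consecutive pair:
Alpha–Bravo: 235.8 mi
Bravo–Charlie: 206.4 mi
Charlie–Delta: 119.3 mi
Delta–Echo: 79.7 mi
Smallest added distance is 79.7 mi, inserting between Delta and Echo.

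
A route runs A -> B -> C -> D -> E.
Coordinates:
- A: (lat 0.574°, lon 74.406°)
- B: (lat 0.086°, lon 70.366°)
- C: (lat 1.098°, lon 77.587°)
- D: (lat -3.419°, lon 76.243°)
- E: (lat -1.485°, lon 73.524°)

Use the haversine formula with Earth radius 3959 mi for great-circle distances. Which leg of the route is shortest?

Leg distances:
A→B: 281.2 mi
B→C: 503.8 mi
C→D: 325.6 mi
D→E: 230.4 mi
The shortest leg is D–E at 230.4 mi.

D–E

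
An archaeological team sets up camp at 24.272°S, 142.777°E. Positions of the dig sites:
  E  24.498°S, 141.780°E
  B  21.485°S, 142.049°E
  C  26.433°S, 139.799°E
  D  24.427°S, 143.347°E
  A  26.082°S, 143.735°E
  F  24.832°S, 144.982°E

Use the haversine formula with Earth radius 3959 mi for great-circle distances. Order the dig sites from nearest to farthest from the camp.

D, E, A, F, B, C

Distances from the camp:
D 24.427°S, 143.347°E: 37.4 mi
E 24.498°S, 141.780°E: 64.7 mi
A 26.082°S, 143.735°E: 138.7 mi
F 24.832°S, 144.982°E: 143.9 mi
B 21.485°S, 142.049°E: 198.1 mi
C 26.433°S, 139.799°E: 238.5 mi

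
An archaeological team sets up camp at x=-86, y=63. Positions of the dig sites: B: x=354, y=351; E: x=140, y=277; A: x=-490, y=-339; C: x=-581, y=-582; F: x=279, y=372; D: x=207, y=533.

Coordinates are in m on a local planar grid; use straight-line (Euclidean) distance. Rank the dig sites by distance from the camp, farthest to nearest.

C, A, D, B, F, E

Distances from the camp:
C x=-581, y=-582: 813.0 m
A x=-490, y=-339: 569.9 m
D x=207, y=533: 553.8 m
B x=354, y=351: 525.9 m
F x=279, y=372: 478.2 m
E x=140, y=277: 311.2 m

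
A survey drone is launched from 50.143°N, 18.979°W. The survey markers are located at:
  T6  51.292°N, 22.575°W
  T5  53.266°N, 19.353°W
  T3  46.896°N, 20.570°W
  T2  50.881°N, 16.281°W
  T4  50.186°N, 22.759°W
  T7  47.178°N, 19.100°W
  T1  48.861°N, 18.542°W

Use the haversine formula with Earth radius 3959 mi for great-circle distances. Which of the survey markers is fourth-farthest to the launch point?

Distances from the launch point (50.143°N, 18.979°W):
T3: 235.9 mi
T5: 216.4 mi
T7: 204.9 mi
T6: 176.2 mi
T4: 167.3 mi
T2: 129.0 mi
T1: 90.7 mi
The fourth-farthest is T6 at 176.2 mi.

T6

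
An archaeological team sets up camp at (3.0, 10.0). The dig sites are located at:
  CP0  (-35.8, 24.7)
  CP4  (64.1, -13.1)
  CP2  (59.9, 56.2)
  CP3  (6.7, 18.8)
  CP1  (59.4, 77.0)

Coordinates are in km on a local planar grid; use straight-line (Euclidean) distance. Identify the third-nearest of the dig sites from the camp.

Distance to each, sorted:
CP3: 9.5 km
CP0: 41.5 km
CP4: 65.3 km
CP2: 73.3 km
CP1: 87.6 km
The third-nearest is CP4 at 65.3 km.

CP4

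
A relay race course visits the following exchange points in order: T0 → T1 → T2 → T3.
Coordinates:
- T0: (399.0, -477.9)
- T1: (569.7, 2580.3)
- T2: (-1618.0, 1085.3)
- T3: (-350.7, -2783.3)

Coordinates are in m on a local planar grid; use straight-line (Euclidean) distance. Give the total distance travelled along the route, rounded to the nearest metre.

Leg distances:
T0→T1: 3063.0 m  (cumulative 3063.0 m)
T1→T2: 2649.7 m  (cumulative 5712.7 m)
T2→T3: 4070.9 m  (cumulative 9783.6 m)
Total route length ≈ 9784 m.

9784 m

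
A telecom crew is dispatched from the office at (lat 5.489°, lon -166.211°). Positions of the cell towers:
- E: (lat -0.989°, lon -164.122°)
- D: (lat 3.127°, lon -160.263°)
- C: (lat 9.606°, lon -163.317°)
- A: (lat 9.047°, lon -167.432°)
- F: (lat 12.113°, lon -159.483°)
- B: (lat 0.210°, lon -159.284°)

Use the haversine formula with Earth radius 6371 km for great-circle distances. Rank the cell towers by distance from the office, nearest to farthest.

Distances from the office:
A (lat 9.047°, lon -167.432°): 417.9 km
C (lat 9.606°, lon -163.317°): 557.9 km
D (lat 3.127°, lon -160.263°): 709.8 km
E (lat -0.989°, lon -164.122°): 756.8 km
B (lat 0.210°, lon -159.284°): 967.4 km
F (lat 12.113°, lon -159.483°): 1043.3 km

A, C, D, E, B, F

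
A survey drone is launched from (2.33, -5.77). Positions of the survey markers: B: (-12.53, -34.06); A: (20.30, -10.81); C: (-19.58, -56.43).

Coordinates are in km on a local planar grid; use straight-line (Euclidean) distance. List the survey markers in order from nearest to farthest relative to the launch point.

Distances from the launch point:
A (20.30, -10.81): 18.7 km
B (-12.53, -34.06): 32.0 km
C (-19.58, -56.43): 55.2 km

A, B, C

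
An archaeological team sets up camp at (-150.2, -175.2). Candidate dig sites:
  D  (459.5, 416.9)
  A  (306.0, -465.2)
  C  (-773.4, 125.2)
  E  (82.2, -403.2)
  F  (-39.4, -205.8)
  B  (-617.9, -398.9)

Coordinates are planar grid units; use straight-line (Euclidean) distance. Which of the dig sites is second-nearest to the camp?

Distance to each, sorted:
F: 114.9
E: 325.6
B: 518.4
A: 540.6
C: 691.8
D: 849.9
The second-nearest is E at 325.6.

E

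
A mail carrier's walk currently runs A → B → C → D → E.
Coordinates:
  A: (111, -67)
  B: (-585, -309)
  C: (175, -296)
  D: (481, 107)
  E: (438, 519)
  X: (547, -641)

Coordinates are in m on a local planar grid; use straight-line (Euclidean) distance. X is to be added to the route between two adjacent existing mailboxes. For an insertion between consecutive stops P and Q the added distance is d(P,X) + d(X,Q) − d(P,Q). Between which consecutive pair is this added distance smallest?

between C and D

Added distance for inserting X between each consecutive pair:
A–B: 1163.6 m
B–C: 926.9 m
C–D: 752.3 m
D–E: 1501.8 m
Smallest added distance is 752.3 m, inserting between C and D.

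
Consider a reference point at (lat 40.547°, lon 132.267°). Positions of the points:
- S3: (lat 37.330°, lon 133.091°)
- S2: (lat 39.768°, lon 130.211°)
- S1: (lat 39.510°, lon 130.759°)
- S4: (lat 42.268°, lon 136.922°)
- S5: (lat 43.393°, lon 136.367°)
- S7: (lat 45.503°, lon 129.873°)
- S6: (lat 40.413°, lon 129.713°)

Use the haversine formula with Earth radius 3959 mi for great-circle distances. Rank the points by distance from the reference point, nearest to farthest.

S1, S2, S6, S3, S4, S5, S7

Distances from the reference point:
S1 (lat 39.510°, lon 130.759°): 107.2 mi
S2 (lat 39.768°, lon 130.211°): 121.2 mi
S6 (lat 40.413°, lon 129.713°): 134.5 mi
S3 (lat 37.330°, lon 133.091°): 226.7 mi
S4 (lat 42.268°, lon 136.922°): 268.9 mi
S5 (lat 43.393°, lon 136.367°): 288.1 mi
S7 (lat 45.503°, lon 129.873°): 363.1 mi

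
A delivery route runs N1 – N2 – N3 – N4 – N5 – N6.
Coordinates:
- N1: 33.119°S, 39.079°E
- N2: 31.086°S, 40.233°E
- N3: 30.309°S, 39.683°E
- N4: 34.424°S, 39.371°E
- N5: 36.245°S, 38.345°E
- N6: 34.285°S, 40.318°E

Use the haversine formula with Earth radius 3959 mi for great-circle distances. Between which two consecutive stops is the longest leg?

Leg distances:
N1→N2: 155.9 mi
N2→N3: 62.9 mi
N3→N4: 284.9 mi
N4→N5: 138.5 mi
N5→N6: 175.3 mi
The longest leg is N3–N4 at 284.9 mi.

N3–N4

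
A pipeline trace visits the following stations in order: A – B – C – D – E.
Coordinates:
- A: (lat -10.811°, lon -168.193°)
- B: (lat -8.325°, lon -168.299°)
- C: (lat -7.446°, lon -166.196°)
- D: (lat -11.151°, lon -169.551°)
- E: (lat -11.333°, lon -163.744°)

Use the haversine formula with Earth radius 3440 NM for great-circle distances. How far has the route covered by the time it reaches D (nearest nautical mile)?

Leg distances:
A→B: 149.4 NM  (cumulative 149.4 NM)
B→C: 135.7 NM  (cumulative 285.1 NM)
C→D: 298.3 NM  (cumulative 583.4 NM)
Cumulative distance at D ≈ 583 NM.

583 NM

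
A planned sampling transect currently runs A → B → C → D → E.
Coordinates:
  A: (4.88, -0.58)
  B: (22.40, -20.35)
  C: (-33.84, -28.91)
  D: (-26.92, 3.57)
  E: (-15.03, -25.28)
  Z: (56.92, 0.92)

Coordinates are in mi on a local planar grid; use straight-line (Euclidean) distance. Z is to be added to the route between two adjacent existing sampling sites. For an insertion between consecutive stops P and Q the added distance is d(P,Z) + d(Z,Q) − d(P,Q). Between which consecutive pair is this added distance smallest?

Added distance for inserting Z between each consecutive pair:
A–B: 66.2 mi
B–C: 79.2 mi
C–D: 146.2 mi
D–E: 129.2 mi
Smallest added distance is 66.2 mi, inserting between A and B.

between A and B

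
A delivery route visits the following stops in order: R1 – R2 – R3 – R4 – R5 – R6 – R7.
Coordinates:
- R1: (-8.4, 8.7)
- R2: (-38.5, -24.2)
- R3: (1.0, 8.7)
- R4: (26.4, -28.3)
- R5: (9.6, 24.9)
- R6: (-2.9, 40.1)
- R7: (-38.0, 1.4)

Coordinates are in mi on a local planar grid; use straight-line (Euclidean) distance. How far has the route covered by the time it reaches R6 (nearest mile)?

Leg distances:
R1→R2: 44.6 mi  (cumulative 44.6 mi)
R2→R3: 51.4 mi  (cumulative 96.0 mi)
R3→R4: 44.9 mi  (cumulative 140.9 mi)
R4→R5: 55.8 mi  (cumulative 196.7 mi)
R5→R6: 19.7 mi  (cumulative 216.3 mi)
Cumulative distance at R6 ≈ 216 mi.

216 mi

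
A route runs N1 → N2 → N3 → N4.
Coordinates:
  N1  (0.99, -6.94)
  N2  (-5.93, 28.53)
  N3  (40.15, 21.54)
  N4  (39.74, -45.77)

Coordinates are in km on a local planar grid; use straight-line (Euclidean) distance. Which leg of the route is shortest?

N1–N2

Leg distances:
N1→N2: 36.1 km
N2→N3: 46.6 km
N3→N4: 67.3 km
The shortest leg is N1–N2 at 36.1 km.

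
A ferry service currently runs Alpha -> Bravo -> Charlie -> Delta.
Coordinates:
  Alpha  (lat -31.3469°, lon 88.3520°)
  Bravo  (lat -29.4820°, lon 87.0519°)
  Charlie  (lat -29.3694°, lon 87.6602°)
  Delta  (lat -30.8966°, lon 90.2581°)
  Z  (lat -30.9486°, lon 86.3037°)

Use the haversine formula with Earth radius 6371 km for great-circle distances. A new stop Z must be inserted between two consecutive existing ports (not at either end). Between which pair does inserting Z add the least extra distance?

between Alpha and Bravo

Added distance for inserting Z between each consecutive pair:
Alpha–Bravo: 136.2 km
Bravo–Charlie: 336.7 km
Charlie–Delta: 293.9 km
Smallest added distance is 136.2 km, inserting between Alpha and Bravo.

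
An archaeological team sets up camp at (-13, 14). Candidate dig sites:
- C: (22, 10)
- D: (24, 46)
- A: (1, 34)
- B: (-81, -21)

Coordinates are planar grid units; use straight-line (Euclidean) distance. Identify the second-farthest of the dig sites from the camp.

Distance to each, sorted:
B: 76.5
D: 48.9
C: 35.2
A: 24.4
The second-farthest is D at 48.9.

D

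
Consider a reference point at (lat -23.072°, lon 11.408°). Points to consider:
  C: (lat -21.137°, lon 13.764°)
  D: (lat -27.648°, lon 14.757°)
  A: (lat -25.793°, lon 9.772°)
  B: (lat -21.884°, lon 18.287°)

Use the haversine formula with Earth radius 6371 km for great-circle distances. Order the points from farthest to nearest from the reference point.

B, D, A, C

Distances from the reference point:
B (lat -21.884°, lon 18.287°): 719.0 km
D (lat -27.648°, lon 14.757°): 609.9 km
A (lat -25.793°, lon 9.772°): 344.9 km
C (lat -21.137°, lon 13.764°): 324.3 km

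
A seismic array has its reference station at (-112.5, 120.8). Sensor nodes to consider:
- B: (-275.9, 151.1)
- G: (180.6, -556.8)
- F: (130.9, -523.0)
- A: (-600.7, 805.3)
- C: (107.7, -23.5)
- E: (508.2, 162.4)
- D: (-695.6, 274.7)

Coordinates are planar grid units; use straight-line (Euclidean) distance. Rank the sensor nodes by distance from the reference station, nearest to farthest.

B, C, D, E, F, G, A

Computing each straight-line distance from (-112.5, 120.8):
B (-275.9, 151.1): 166.2
C (107.7, -23.5): 263.3
D (-695.6, 274.7): 603.1
E (508.2, 162.4): 622.1
F (130.9, -523.0): 688.3
G (180.6, -556.8): 738.3
A (-600.7, 805.3): 840.8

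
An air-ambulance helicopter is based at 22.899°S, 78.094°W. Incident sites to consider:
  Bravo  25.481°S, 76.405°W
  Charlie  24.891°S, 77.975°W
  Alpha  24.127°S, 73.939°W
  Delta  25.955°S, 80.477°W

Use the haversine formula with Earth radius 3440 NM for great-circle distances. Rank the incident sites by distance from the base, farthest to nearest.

Distances from the base:
Alpha 24.127°S, 73.939°W: 240.3 NM
Delta 25.955°S, 80.477°W: 225.0 NM
Bravo 25.481°S, 76.405°W: 180.5 NM
Charlie 24.891°S, 77.975°W: 119.8 NM

Alpha, Delta, Bravo, Charlie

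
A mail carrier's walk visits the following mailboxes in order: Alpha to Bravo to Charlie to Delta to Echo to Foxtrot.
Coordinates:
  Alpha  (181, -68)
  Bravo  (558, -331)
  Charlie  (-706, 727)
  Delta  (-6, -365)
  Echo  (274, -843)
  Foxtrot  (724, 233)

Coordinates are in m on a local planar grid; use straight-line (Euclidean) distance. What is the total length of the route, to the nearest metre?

Leg distances:
Alpha→Bravo: 459.7 m  (cumulative 459.7 m)
Bravo→Charlie: 1648.4 m  (cumulative 2108.0 m)
Charlie→Delta: 1297.1 m  (cumulative 3405.1 m)
Delta→Echo: 554.0 m  (cumulative 3959.1 m)
Echo→Foxtrot: 1166.3 m  (cumulative 5125.4 m)
Total route length ≈ 5125 m.

5125 m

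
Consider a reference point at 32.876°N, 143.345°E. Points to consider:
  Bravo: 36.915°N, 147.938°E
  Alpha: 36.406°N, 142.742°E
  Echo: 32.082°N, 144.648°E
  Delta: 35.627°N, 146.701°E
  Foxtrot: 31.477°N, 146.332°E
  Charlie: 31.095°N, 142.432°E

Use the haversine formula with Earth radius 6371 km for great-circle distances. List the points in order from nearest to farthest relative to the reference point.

Computing each great-circle distance from 32.876°N, 143.345°E:
Echo 32.082°N, 144.648°E: 150.8 km
Charlie 31.095°N, 142.432°E: 215.9 km
Foxtrot 31.477°N, 146.332°E: 321.3 km
Alpha 36.406°N, 142.742°E: 396.4 km
Delta 35.627°N, 146.701°E: 434.4 km
Bravo 36.915°N, 147.938°E: 614.0 km

Echo, Charlie, Foxtrot, Alpha, Delta, Bravo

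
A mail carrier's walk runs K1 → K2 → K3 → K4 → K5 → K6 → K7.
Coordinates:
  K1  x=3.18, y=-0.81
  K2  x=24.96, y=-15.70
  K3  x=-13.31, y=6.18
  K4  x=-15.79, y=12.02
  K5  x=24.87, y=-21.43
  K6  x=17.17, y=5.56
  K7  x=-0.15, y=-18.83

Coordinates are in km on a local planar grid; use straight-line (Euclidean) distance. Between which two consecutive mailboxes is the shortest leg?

K3–K4

Leg distances:
K1→K2: 26.4 km
K2→K3: 44.1 km
K3→K4: 6.3 km
K4→K5: 52.7 km
K5→K6: 28.1 km
K6→K7: 29.9 km
The shortest leg is K3–K4 at 6.3 km.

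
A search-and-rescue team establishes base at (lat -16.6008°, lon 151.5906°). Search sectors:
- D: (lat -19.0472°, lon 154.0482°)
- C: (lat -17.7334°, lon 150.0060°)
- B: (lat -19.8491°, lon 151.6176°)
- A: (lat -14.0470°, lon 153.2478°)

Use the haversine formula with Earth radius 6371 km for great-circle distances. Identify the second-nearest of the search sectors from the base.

A

Distances from the base ((lat -16.6008°, lon 151.5906°)):
C: 210.2 km
A: 335.0 km
B: 361.2 km
D: 376.4 km
The second-nearest is A at 335.0 km.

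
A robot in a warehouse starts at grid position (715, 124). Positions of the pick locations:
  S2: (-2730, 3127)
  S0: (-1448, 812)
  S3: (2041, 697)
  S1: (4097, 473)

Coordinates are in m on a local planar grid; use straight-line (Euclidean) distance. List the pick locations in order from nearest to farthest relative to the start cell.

S3, S0, S1, S2

Distance from the start cell at (715, 124) to each:
S3 (2041, 697): 1444.5 m
S0 (-1448, 812): 2269.8 m
S1 (4097, 473): 3400.0 m
S2 (-2730, 3127): 4570.1 m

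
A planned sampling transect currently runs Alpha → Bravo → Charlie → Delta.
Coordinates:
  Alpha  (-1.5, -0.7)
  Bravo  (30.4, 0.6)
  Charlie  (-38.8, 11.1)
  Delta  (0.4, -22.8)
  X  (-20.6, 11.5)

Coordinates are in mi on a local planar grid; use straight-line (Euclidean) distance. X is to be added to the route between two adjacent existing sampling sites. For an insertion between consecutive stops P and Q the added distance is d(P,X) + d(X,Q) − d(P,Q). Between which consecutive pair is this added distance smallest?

between Bravo and Charlie

Added distance for inserting X between each consecutive pair:
Alpha–Bravo: 42.9 mi
Bravo–Charlie: 0.4 mi
Charlie–Delta: 6.6 mi
Smallest added distance is 0.4 mi, inserting between Bravo and Charlie.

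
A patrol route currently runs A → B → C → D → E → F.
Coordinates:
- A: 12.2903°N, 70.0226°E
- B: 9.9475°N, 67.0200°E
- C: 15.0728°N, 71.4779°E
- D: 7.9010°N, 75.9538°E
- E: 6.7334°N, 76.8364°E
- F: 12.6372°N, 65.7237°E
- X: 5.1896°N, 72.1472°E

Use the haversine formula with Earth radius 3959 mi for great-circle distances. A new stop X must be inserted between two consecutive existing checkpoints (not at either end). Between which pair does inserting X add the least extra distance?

between E and F

Added distance for inserting X between each consecutive pair:
A–B: 732.5 mi
B–C: 700.9 mi
C–D: 425.2 mi
D–E: 560.1 mi
E–F: 155.8 mi
Smallest added distance is 155.8 mi, inserting between E and F.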